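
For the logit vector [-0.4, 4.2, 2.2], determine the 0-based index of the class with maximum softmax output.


Softmax is a monotonic transformation, so it preserves the argmax.
We need to find the index of the maximum logit.
Index 0: -0.4
Index 1: 4.2
Index 2: 2.2
Maximum logit = 4.2 at index 1

1


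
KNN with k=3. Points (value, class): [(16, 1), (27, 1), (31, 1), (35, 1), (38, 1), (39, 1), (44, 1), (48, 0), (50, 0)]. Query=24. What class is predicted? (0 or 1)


Distances from query 24:
Point 27 (class 1): distance = 3
Point 31 (class 1): distance = 7
Point 16 (class 1): distance = 8
K=3 nearest neighbors: classes = [1, 1, 1]
Votes for class 1: 3 / 3
Majority vote => class 1

1


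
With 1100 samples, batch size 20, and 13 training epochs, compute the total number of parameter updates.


Iterations per epoch = 1100 / 20 = 55
Total updates = iterations_per_epoch * epochs
= 55 * 13
= 715

715


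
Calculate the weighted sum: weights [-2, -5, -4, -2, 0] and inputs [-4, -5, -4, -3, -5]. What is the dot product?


Element-wise products:
-2 * -4 = 8
-5 * -5 = 25
-4 * -4 = 16
-2 * -3 = 6
0 * -5 = 0
Sum = 8 + 25 + 16 + 6 + 0
= 55

55


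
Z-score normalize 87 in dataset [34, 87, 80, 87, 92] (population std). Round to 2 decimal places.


Mean = (34 + 87 + 80 + 87 + 92) / 5 = 76.0
Variance = sum((x_i - mean)^2) / n = 455.6
Std = sqrt(455.6) = 21.3448
Z = (x - mean) / std
= (87 - 76.0) / 21.3448
= 11.0 / 21.3448
= 0.52

0.52


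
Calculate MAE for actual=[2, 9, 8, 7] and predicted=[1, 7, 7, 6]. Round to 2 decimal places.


Absolute errors: [1, 2, 1, 1]
Sum of absolute errors = 5
MAE = 5 / 4 = 1.25

1.25


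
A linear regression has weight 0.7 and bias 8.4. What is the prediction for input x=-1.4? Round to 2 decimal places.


y = 0.7 * -1.4 + (8.4)
= -0.98 + (8.4)
= 7.42

7.42


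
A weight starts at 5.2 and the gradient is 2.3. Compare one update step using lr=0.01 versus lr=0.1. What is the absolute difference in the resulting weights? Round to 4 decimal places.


With lr=0.01: w_new = 5.2 - 0.01 * 2.3 = 5.177
With lr=0.1: w_new = 5.2 - 0.1 * 2.3 = 4.97
Absolute difference = |5.177 - 4.97|
= 0.2070

0.2070


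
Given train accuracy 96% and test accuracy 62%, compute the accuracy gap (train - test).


Gap = train_accuracy - test_accuracy
= 96 - 62
= 34%
This large gap strongly indicates overfitting.

34


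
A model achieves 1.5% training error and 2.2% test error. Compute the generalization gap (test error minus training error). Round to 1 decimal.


Generalization gap = test_error - train_error
= 2.2 - 1.5
= 0.7%
A small gap suggests good generalization.

0.7


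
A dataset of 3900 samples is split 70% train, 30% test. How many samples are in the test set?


Train samples = 3900 * 70% = 2730
Test samples = 3900 - 2730
= 1170

1170


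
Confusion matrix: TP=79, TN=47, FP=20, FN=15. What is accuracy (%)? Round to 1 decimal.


Accuracy = (TP + TN) / (TP + TN + FP + FN) * 100
= (79 + 47) / (79 + 47 + 20 + 15)
= 126 / 161
= 0.7826
= 78.3%

78.3


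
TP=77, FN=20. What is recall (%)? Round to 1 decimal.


Recall = TP / (TP + FN) * 100
= 77 / (77 + 20)
= 77 / 97
= 0.7938
= 79.4%

79.4


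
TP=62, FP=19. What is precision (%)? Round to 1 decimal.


Precision = TP / (TP + FP) * 100
= 62 / (62 + 19)
= 62 / 81
= 0.7654
= 76.5%

76.5


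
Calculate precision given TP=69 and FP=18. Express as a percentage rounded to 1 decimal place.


Precision = TP / (TP + FP) * 100
= 69 / (69 + 18)
= 69 / 87
= 0.7931
= 79.3%

79.3


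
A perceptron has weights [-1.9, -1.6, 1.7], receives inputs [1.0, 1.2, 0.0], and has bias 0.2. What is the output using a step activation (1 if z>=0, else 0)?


z = w . x + b
= -1.9*1.0 + -1.6*1.2 + 1.7*0.0 + 0.2
= -1.9 + -1.92 + 0.0 + 0.2
= -3.82 + 0.2
= -3.62
Since z = -3.62 < 0, output = 0

0


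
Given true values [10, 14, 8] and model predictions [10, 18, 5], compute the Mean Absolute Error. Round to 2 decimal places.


Absolute errors: [0, 4, 3]
Sum of absolute errors = 7
MAE = 7 / 3 = 2.33

2.33


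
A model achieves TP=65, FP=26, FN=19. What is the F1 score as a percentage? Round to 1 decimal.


Precision = TP / (TP + FP) = 65 / 91 = 0.7143
Recall = TP / (TP + FN) = 65 / 84 = 0.7738
F1 = 2 * P * R / (P + R)
= 2 * 0.7143 * 0.7738 / (0.7143 + 0.7738)
= 1.1054 / 1.4881
= 0.7429
As percentage: 74.3%

74.3


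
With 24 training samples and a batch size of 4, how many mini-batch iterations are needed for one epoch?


Iterations per epoch = dataset_size / batch_size
= 24 / 4
= 6

6


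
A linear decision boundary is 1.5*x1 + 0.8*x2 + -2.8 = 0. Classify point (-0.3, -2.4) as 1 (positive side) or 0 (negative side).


Compute 1.5 * -0.3 + 0.8 * -2.4 + -2.8
= -0.45 + -1.92 + -2.8
= -5.17
Since -5.17 < 0, the point is on the negative side.

0


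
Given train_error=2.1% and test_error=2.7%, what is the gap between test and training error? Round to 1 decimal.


Generalization gap = test_error - train_error
= 2.7 - 2.1
= 0.6%
A small gap suggests good generalization.

0.6


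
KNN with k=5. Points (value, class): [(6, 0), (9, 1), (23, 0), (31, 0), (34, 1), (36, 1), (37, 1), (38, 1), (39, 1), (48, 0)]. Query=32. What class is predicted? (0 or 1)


Distances from query 32:
Point 31 (class 0): distance = 1
Point 34 (class 1): distance = 2
Point 36 (class 1): distance = 4
Point 37 (class 1): distance = 5
Point 38 (class 1): distance = 6
K=5 nearest neighbors: classes = [0, 1, 1, 1, 1]
Votes for class 1: 4 / 5
Majority vote => class 1

1


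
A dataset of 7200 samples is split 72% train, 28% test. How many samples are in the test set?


Train samples = 7200 * 72% = 5184
Test samples = 7200 - 5184
= 2016

2016


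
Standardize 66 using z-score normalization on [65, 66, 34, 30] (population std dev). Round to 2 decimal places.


Mean = (65 + 66 + 34 + 30) / 4 = 48.75
Variance = sum((x_i - mean)^2) / n = 282.6875
Std = sqrt(282.6875) = 16.8133
Z = (x - mean) / std
= (66 - 48.75) / 16.8133
= 17.25 / 16.8133
= 1.03

1.03


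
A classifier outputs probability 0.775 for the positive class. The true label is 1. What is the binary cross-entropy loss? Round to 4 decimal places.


For y=1: Loss = -log(p)
= -log(0.775)
= -(-0.2549)
= 0.2549

0.2549


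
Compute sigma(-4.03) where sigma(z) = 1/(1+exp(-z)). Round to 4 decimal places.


sigmoid(z) = 1 / (1 + exp(-z))
exp(-(-4.03)) = exp(4.03) = 56.2609
1 + 56.2609 = 57.2609
1 / 57.2609 = 0.0175

0.0175


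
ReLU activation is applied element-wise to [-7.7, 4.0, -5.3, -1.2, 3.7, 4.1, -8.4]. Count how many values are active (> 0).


ReLU(x) = max(0, x) for each element:
ReLU(-7.7) = 0
ReLU(4.0) = 4.0
ReLU(-5.3) = 0
ReLU(-1.2) = 0
ReLU(3.7) = 3.7
ReLU(4.1) = 4.1
ReLU(-8.4) = 0
Active neurons (>0): 3

3


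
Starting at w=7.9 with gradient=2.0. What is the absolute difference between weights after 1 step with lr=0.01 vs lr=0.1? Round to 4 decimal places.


With lr=0.01: w_new = 7.9 - 0.01 * 2.0 = 7.88
With lr=0.1: w_new = 7.9 - 0.1 * 2.0 = 7.7
Absolute difference = |7.88 - 7.7|
= 0.1800

0.1800


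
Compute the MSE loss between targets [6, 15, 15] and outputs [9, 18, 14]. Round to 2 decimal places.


Differences: [-3, -3, 1]
Squared errors: [9, 9, 1]
Sum of squared errors = 19
MSE = 19 / 3 = 6.33

6.33


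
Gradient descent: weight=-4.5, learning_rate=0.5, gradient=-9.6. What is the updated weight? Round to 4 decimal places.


w_new = w_old - lr * gradient
= -4.5 - 0.5 * -9.6
= -4.5 - (-4.8)
= 0.3000

0.3000


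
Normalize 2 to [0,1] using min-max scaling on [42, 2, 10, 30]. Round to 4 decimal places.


Min = 2, Max = 42
Range = 42 - 2 = 40
Scaled = (x - min) / (max - min)
= (2 - 2) / 40
= 0 / 40
= 0.0000

0.0000


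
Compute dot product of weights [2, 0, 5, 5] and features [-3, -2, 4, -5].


Element-wise products:
2 * -3 = -6
0 * -2 = 0
5 * 4 = 20
5 * -5 = -25
Sum = -6 + 0 + 20 + -25
= -11

-11


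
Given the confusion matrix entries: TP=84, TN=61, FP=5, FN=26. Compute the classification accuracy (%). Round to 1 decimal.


Accuracy = (TP + TN) / (TP + TN + FP + FN) * 100
= (84 + 61) / (84 + 61 + 5 + 26)
= 145 / 176
= 0.8239
= 82.4%

82.4


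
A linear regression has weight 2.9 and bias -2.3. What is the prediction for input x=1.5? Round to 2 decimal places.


y = 2.9 * 1.5 + (-2.3)
= 4.35 + (-2.3)
= 2.05

2.05


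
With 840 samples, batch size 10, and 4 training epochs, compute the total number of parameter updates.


Iterations per epoch = 840 / 10 = 84
Total updates = iterations_per_epoch * epochs
= 84 * 4
= 336

336


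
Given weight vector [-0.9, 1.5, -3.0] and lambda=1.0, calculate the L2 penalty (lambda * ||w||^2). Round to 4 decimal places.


Squaring each weight:
(-0.9)^2 = 0.81
1.5^2 = 2.25
(-3.0)^2 = 9.0
Sum of squares = 12.06
Penalty = 1.0 * 12.06 = 12.0600

12.0600


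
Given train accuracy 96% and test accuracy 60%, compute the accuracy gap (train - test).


Gap = train_accuracy - test_accuracy
= 96 - 60
= 36%
This large gap strongly indicates overfitting.

36


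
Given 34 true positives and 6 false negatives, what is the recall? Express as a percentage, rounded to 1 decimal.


Recall = TP / (TP + FN) * 100
= 34 / (34 + 6)
= 34 / 40
= 0.85
= 85.0%

85.0


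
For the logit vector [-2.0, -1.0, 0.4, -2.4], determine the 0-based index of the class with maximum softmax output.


Softmax is a monotonic transformation, so it preserves the argmax.
We need to find the index of the maximum logit.
Index 0: -2.0
Index 1: -1.0
Index 2: 0.4
Index 3: -2.4
Maximum logit = 0.4 at index 2

2


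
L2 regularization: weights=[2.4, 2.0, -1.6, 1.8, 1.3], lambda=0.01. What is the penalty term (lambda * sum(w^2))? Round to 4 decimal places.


Squaring each weight:
2.4^2 = 5.76
2.0^2 = 4.0
(-1.6)^2 = 2.56
1.8^2 = 3.24
1.3^2 = 1.69
Sum of squares = 17.25
Penalty = 0.01 * 17.25 = 0.1725

0.1725


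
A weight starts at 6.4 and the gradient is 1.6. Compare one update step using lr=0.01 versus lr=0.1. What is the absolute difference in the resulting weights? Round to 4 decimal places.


With lr=0.01: w_new = 6.4 - 0.01 * 1.6 = 6.384
With lr=0.1: w_new = 6.4 - 0.1 * 1.6 = 6.24
Absolute difference = |6.384 - 6.24|
= 0.1440

0.1440


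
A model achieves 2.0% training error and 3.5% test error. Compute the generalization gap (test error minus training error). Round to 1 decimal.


Generalization gap = test_error - train_error
= 3.5 - 2.0
= 1.5%
A small gap suggests good generalization.

1.5


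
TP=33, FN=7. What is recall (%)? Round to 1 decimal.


Recall = TP / (TP + FN) * 100
= 33 / (33 + 7)
= 33 / 40
= 0.825
= 82.5%

82.5


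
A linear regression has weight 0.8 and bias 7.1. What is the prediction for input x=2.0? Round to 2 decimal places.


y = 0.8 * 2.0 + (7.1)
= 1.6 + (7.1)
= 8.70

8.70


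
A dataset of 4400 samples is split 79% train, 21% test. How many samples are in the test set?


Train samples = 4400 * 79% = 3476
Test samples = 4400 - 3476
= 924

924


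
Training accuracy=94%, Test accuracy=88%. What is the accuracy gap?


Gap = train_accuracy - test_accuracy
= 94 - 88
= 6%
This moderate gap may indicate mild overfitting.

6


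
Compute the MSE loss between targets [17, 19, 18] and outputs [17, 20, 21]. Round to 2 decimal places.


Differences: [0, -1, -3]
Squared errors: [0, 1, 9]
Sum of squared errors = 10
MSE = 10 / 3 = 3.33

3.33


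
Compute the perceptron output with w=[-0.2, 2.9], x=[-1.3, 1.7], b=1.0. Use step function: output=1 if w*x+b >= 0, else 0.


z = w . x + b
= -0.2*-1.3 + 2.9*1.7 + 1.0
= 0.26 + 4.93 + 1.0
= 5.19 + 1.0
= 6.19
Since z = 6.19 >= 0, output = 1

1


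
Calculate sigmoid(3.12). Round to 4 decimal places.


sigmoid(z) = 1 / (1 + exp(-z))
exp(-(3.12)) = exp(-3.12) = 0.0442
1 + 0.0442 = 1.0442
1 / 1.0442 = 0.9577

0.9577


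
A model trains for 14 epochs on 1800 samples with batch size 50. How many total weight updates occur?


Iterations per epoch = 1800 / 50 = 36
Total updates = iterations_per_epoch * epochs
= 36 * 14
= 504

504


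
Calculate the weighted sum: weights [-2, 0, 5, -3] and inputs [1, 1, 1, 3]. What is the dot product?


Element-wise products:
-2 * 1 = -2
0 * 1 = 0
5 * 1 = 5
-3 * 3 = -9
Sum = -2 + 0 + 5 + -9
= -6

-6


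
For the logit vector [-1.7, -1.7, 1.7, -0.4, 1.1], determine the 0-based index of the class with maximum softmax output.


Softmax is a monotonic transformation, so it preserves the argmax.
We need to find the index of the maximum logit.
Index 0: -1.7
Index 1: -1.7
Index 2: 1.7
Index 3: -0.4
Index 4: 1.1
Maximum logit = 1.7 at index 2

2


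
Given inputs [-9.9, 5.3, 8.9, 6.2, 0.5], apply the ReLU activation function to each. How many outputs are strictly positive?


ReLU(x) = max(0, x) for each element:
ReLU(-9.9) = 0
ReLU(5.3) = 5.3
ReLU(8.9) = 8.9
ReLU(6.2) = 6.2
ReLU(0.5) = 0.5
Active neurons (>0): 4

4


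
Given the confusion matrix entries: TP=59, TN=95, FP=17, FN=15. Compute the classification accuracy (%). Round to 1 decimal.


Accuracy = (TP + TN) / (TP + TN + FP + FN) * 100
= (59 + 95) / (59 + 95 + 17 + 15)
= 154 / 186
= 0.828
= 82.8%

82.8


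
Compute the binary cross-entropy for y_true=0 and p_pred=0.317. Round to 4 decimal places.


For y=0: Loss = -log(1-p)
= -log(1 - 0.317)
= -log(0.683)
= -(-0.3813)
= 0.3813

0.3813


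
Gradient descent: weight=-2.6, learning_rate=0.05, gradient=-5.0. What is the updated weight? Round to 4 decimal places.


w_new = w_old - lr * gradient
= -2.6 - 0.05 * -5.0
= -2.6 - (-0.25)
= -2.3500

-2.3500


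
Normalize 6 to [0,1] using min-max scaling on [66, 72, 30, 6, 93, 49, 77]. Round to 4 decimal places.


Min = 6, Max = 93
Range = 93 - 6 = 87
Scaled = (x - min) / (max - min)
= (6 - 6) / 87
= 0 / 87
= 0.0000

0.0000


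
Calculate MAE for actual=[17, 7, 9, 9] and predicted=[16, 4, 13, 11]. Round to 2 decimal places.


Absolute errors: [1, 3, 4, 2]
Sum of absolute errors = 10
MAE = 10 / 4 = 2.50

2.50


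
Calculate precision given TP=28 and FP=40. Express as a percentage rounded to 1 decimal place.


Precision = TP / (TP + FP) * 100
= 28 / (28 + 40)
= 28 / 68
= 0.4118
= 41.2%

41.2


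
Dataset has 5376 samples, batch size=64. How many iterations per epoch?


Iterations per epoch = dataset_size / batch_size
= 5376 / 64
= 84

84


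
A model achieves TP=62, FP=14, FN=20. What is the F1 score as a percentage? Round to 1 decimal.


Precision = TP / (TP + FP) = 62 / 76 = 0.8158
Recall = TP / (TP + FN) = 62 / 82 = 0.7561
F1 = 2 * P * R / (P + R)
= 2 * 0.8158 * 0.7561 / (0.8158 + 0.7561)
= 1.2336 / 1.5719
= 0.7848
As percentage: 78.5%

78.5


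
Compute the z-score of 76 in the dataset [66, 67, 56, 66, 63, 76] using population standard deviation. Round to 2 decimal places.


Mean = (66 + 67 + 56 + 66 + 63 + 76) / 6 = 65.6667
Variance = sum((x_i - mean)^2) / n = 34.8889
Std = sqrt(34.8889) = 5.9067
Z = (x - mean) / std
= (76 - 65.6667) / 5.9067
= 10.3333 / 5.9067
= 1.75

1.75


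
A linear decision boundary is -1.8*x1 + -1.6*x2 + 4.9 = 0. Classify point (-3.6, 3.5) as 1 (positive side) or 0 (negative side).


Compute -1.8 * -3.6 + -1.6 * 3.5 + 4.9
= 6.48 + -5.6 + 4.9
= 5.78
Since 5.78 >= 0, the point is on the positive side.

1


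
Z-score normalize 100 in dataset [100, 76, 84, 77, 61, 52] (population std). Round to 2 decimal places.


Mean = (100 + 76 + 84 + 77 + 61 + 52) / 6 = 75.0
Variance = sum((x_i - mean)^2) / n = 239.3333
Std = sqrt(239.3333) = 15.4704
Z = (x - mean) / std
= (100 - 75.0) / 15.4704
= 25.0 / 15.4704
= 1.62

1.62


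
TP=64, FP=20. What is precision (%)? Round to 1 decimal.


Precision = TP / (TP + FP) * 100
= 64 / (64 + 20)
= 64 / 84
= 0.7619
= 76.2%

76.2


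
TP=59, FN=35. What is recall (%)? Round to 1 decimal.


Recall = TP / (TP + FN) * 100
= 59 / (59 + 35)
= 59 / 94
= 0.6277
= 62.8%

62.8


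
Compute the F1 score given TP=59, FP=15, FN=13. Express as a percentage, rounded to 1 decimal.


Precision = TP / (TP + FP) = 59 / 74 = 0.7973
Recall = TP / (TP + FN) = 59 / 72 = 0.8194
F1 = 2 * P * R / (P + R)
= 2 * 0.7973 * 0.8194 / (0.7973 + 0.8194)
= 1.3067 / 1.6167
= 0.8082
As percentage: 80.8%

80.8


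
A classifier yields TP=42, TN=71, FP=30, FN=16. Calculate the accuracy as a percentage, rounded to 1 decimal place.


Accuracy = (TP + TN) / (TP + TN + FP + FN) * 100
= (42 + 71) / (42 + 71 + 30 + 16)
= 113 / 159
= 0.7107
= 71.1%

71.1


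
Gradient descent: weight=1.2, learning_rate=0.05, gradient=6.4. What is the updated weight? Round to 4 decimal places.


w_new = w_old - lr * gradient
= 1.2 - 0.05 * 6.4
= 1.2 - (0.32)
= 0.8800

0.8800


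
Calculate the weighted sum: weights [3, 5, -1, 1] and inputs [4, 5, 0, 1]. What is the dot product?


Element-wise products:
3 * 4 = 12
5 * 5 = 25
-1 * 0 = 0
1 * 1 = 1
Sum = 12 + 25 + 0 + 1
= 38

38


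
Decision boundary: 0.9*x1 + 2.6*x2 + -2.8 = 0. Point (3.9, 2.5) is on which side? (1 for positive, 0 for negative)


Compute 0.9 * 3.9 + 2.6 * 2.5 + -2.8
= 3.51 + 6.5 + -2.8
= 7.21
Since 7.21 >= 0, the point is on the positive side.

1


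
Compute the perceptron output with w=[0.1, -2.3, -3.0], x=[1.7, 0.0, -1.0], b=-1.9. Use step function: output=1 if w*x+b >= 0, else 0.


z = w . x + b
= 0.1*1.7 + -2.3*0.0 + -3.0*-1.0 + -1.9
= 0.17 + -0.0 + 3.0 + -1.9
= 3.17 + -1.9
= 1.27
Since z = 1.27 >= 0, output = 1

1


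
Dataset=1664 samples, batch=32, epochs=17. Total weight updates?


Iterations per epoch = 1664 / 32 = 52
Total updates = iterations_per_epoch * epochs
= 52 * 17
= 884

884


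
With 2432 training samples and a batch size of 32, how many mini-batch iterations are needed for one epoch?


Iterations per epoch = dataset_size / batch_size
= 2432 / 32
= 76

76


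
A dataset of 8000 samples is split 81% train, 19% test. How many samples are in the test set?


Train samples = 8000 * 81% = 6480
Test samples = 8000 - 6480
= 1520

1520


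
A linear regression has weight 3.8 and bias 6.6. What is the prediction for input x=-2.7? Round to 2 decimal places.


y = 3.8 * -2.7 + (6.6)
= -10.26 + (6.6)
= -3.66

-3.66


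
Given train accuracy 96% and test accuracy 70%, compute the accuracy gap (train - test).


Gap = train_accuracy - test_accuracy
= 96 - 70
= 26%
This large gap strongly indicates overfitting.

26


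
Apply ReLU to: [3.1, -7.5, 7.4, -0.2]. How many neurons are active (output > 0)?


ReLU(x) = max(0, x) for each element:
ReLU(3.1) = 3.1
ReLU(-7.5) = 0
ReLU(7.4) = 7.4
ReLU(-0.2) = 0
Active neurons (>0): 2

2


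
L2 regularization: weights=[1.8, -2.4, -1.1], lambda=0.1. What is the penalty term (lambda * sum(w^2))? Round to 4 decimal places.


Squaring each weight:
1.8^2 = 3.24
(-2.4)^2 = 5.76
(-1.1)^2 = 1.21
Sum of squares = 10.21
Penalty = 0.1 * 10.21 = 1.0210

1.0210


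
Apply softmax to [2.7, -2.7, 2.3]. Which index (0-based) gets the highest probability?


Softmax is a monotonic transformation, so it preserves the argmax.
We need to find the index of the maximum logit.
Index 0: 2.7
Index 1: -2.7
Index 2: 2.3
Maximum logit = 2.7 at index 0

0


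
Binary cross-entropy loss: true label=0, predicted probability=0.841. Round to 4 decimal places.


For y=0: Loss = -log(1-p)
= -log(1 - 0.841)
= -log(0.159)
= -(-1.8389)
= 1.8389

1.8389


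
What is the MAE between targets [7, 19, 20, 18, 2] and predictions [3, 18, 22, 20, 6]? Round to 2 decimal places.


Absolute errors: [4, 1, 2, 2, 4]
Sum of absolute errors = 13
MAE = 13 / 5 = 2.60

2.60


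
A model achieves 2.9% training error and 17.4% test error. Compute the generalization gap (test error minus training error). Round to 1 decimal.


Generalization gap = test_error - train_error
= 17.4 - 2.9
= 14.5%
A large gap suggests overfitting.

14.5


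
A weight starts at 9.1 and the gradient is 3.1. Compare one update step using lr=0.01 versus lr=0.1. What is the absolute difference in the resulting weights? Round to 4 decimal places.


With lr=0.01: w_new = 9.1 - 0.01 * 3.1 = 9.069
With lr=0.1: w_new = 9.1 - 0.1 * 3.1 = 8.79
Absolute difference = |9.069 - 8.79|
= 0.2790

0.2790


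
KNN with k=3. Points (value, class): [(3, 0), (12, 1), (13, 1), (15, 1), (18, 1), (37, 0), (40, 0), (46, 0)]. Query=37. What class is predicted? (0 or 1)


Distances from query 37:
Point 37 (class 0): distance = 0
Point 40 (class 0): distance = 3
Point 46 (class 0): distance = 9
K=3 nearest neighbors: classes = [0, 0, 0]
Votes for class 1: 0 / 3
Majority vote => class 0

0


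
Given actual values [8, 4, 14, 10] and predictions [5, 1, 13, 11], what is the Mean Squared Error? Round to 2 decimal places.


Differences: [3, 3, 1, -1]
Squared errors: [9, 9, 1, 1]
Sum of squared errors = 20
MSE = 20 / 4 = 5.00

5.00


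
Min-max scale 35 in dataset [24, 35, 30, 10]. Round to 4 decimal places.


Min = 10, Max = 35
Range = 35 - 10 = 25
Scaled = (x - min) / (max - min)
= (35 - 10) / 25
= 25 / 25
= 1.0000

1.0000


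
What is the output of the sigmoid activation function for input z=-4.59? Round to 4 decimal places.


sigmoid(z) = 1 / (1 + exp(-z))
exp(-(-4.59)) = exp(4.59) = 98.4944
1 + 98.4944 = 99.4944
1 / 99.4944 = 0.0101

0.0101


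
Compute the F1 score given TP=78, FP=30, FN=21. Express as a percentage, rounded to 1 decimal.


Precision = TP / (TP + FP) = 78 / 108 = 0.7222
Recall = TP / (TP + FN) = 78 / 99 = 0.7879
F1 = 2 * P * R / (P + R)
= 2 * 0.7222 * 0.7879 / (0.7222 + 0.7879)
= 1.138 / 1.5101
= 0.7536
As percentage: 75.4%

75.4


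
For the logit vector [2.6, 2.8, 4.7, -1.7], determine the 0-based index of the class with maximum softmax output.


Softmax is a monotonic transformation, so it preserves the argmax.
We need to find the index of the maximum logit.
Index 0: 2.6
Index 1: 2.8
Index 2: 4.7
Index 3: -1.7
Maximum logit = 4.7 at index 2

2


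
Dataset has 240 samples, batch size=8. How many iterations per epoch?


Iterations per epoch = dataset_size / batch_size
= 240 / 8
= 30

30


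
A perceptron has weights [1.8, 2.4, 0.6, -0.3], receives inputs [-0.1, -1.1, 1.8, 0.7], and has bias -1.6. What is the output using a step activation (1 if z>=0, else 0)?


z = w . x + b
= 1.8*-0.1 + 2.4*-1.1 + 0.6*1.8 + -0.3*0.7 + -1.6
= -0.18 + -2.64 + 1.08 + -0.21 + -1.6
= -1.95 + -1.6
= -3.55
Since z = -3.55 < 0, output = 0

0


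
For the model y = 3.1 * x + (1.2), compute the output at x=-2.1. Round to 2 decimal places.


y = 3.1 * -2.1 + (1.2)
= -6.51 + (1.2)
= -5.31

-5.31


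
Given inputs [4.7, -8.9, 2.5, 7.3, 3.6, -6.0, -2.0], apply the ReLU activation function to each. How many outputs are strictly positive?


ReLU(x) = max(0, x) for each element:
ReLU(4.7) = 4.7
ReLU(-8.9) = 0
ReLU(2.5) = 2.5
ReLU(7.3) = 7.3
ReLU(3.6) = 3.6
ReLU(-6.0) = 0
ReLU(-2.0) = 0
Active neurons (>0): 4

4


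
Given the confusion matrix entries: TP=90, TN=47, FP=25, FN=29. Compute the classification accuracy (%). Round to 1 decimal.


Accuracy = (TP + TN) / (TP + TN + FP + FN) * 100
= (90 + 47) / (90 + 47 + 25 + 29)
= 137 / 191
= 0.7173
= 71.7%

71.7


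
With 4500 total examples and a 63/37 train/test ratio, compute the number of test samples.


Train samples = 4500 * 63% = 2835
Test samples = 4500 - 2835
= 1665

1665


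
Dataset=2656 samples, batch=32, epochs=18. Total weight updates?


Iterations per epoch = 2656 / 32 = 83
Total updates = iterations_per_epoch * epochs
= 83 * 18
= 1494

1494


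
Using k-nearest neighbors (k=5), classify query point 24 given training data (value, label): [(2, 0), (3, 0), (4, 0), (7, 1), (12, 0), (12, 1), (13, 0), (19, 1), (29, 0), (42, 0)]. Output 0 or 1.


Distances from query 24:
Point 29 (class 0): distance = 5
Point 19 (class 1): distance = 5
Point 13 (class 0): distance = 11
Point 12 (class 0): distance = 12
Point 12 (class 1): distance = 12
K=5 nearest neighbors: classes = [0, 1, 0, 0, 1]
Votes for class 1: 2 / 5
Majority vote => class 0

0


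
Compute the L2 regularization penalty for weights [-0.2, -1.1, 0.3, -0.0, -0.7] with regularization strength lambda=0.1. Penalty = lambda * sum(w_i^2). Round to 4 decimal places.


Squaring each weight:
(-0.2)^2 = 0.04
(-1.1)^2 = 1.21
0.3^2 = 0.09
(-0.0)^2 = 0.0
(-0.7)^2 = 0.49
Sum of squares = 1.83
Penalty = 0.1 * 1.83 = 0.1830

0.1830


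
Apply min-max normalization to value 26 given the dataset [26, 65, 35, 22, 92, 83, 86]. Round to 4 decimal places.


Min = 22, Max = 92
Range = 92 - 22 = 70
Scaled = (x - min) / (max - min)
= (26 - 22) / 70
= 4 / 70
= 0.0571

0.0571


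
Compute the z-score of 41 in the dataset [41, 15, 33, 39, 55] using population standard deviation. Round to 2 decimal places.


Mean = (41 + 15 + 33 + 39 + 55) / 5 = 36.6
Variance = sum((x_i - mean)^2) / n = 168.64
Std = sqrt(168.64) = 12.9861
Z = (x - mean) / std
= (41 - 36.6) / 12.9861
= 4.4 / 12.9861
= 0.34

0.34


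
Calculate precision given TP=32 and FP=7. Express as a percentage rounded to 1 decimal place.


Precision = TP / (TP + FP) * 100
= 32 / (32 + 7)
= 32 / 39
= 0.8205
= 82.1%

82.1


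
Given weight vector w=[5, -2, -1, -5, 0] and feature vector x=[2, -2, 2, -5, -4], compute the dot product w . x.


Element-wise products:
5 * 2 = 10
-2 * -2 = 4
-1 * 2 = -2
-5 * -5 = 25
0 * -4 = 0
Sum = 10 + 4 + -2 + 25 + 0
= 37

37


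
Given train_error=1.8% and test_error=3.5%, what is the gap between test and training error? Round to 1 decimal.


Generalization gap = test_error - train_error
= 3.5 - 1.8
= 1.7%
A small gap suggests good generalization.

1.7


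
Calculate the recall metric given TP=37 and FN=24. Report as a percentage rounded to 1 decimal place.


Recall = TP / (TP + FN) * 100
= 37 / (37 + 24)
= 37 / 61
= 0.6066
= 60.7%

60.7


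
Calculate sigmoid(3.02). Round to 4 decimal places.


sigmoid(z) = 1 / (1 + exp(-z))
exp(-(3.02)) = exp(-3.02) = 0.0488
1 + 0.0488 = 1.0488
1 / 1.0488 = 0.9535

0.9535


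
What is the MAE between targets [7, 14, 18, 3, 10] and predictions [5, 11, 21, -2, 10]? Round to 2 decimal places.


Absolute errors: [2, 3, 3, 5, 0]
Sum of absolute errors = 13
MAE = 13 / 5 = 2.60

2.60


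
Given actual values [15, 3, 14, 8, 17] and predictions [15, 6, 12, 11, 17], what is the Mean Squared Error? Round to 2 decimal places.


Differences: [0, -3, 2, -3, 0]
Squared errors: [0, 9, 4, 9, 0]
Sum of squared errors = 22
MSE = 22 / 5 = 4.40

4.40


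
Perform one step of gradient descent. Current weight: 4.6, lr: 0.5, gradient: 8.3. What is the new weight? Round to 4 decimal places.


w_new = w_old - lr * gradient
= 4.6 - 0.5 * 8.3
= 4.6 - (4.15)
= 0.4500

0.4500


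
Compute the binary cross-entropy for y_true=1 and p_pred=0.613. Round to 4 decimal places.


For y=1: Loss = -log(p)
= -log(0.613)
= -(-0.4894)
= 0.4894

0.4894


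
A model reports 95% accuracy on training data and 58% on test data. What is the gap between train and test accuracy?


Gap = train_accuracy - test_accuracy
= 95 - 58
= 37%
This large gap strongly indicates overfitting.

37


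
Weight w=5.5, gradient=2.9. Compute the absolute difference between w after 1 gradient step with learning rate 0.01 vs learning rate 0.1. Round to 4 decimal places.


With lr=0.01: w_new = 5.5 - 0.01 * 2.9 = 5.471
With lr=0.1: w_new = 5.5 - 0.1 * 2.9 = 5.21
Absolute difference = |5.471 - 5.21|
= 0.2610

0.2610


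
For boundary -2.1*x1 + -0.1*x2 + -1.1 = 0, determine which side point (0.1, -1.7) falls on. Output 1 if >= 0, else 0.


Compute -2.1 * 0.1 + -0.1 * -1.7 + -1.1
= -0.21 + 0.17 + -1.1
= -1.14
Since -1.14 < 0, the point is on the negative side.

0


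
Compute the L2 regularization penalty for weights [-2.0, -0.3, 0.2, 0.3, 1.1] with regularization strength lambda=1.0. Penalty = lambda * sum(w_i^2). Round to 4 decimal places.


Squaring each weight:
(-2.0)^2 = 4.0
(-0.3)^2 = 0.09
0.2^2 = 0.04
0.3^2 = 0.09
1.1^2 = 1.21
Sum of squares = 5.43
Penalty = 1.0 * 5.43 = 5.4300

5.4300


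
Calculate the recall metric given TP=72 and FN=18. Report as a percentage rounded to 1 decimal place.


Recall = TP / (TP + FN) * 100
= 72 / (72 + 18)
= 72 / 90
= 0.8
= 80.0%

80.0


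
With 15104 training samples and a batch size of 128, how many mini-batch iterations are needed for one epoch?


Iterations per epoch = dataset_size / batch_size
= 15104 / 128
= 118

118


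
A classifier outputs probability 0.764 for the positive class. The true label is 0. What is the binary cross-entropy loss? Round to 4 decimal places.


For y=0: Loss = -log(1-p)
= -log(1 - 0.764)
= -log(0.236)
= -(-1.4439)
= 1.4439

1.4439


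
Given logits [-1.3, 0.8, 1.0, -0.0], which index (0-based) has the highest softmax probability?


Softmax is a monotonic transformation, so it preserves the argmax.
We need to find the index of the maximum logit.
Index 0: -1.3
Index 1: 0.8
Index 2: 1.0
Index 3: -0.0
Maximum logit = 1.0 at index 2

2


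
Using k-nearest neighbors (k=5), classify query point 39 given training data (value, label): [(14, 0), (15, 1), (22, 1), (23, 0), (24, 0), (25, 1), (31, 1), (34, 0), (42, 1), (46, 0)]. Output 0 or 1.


Distances from query 39:
Point 42 (class 1): distance = 3
Point 34 (class 0): distance = 5
Point 46 (class 0): distance = 7
Point 31 (class 1): distance = 8
Point 25 (class 1): distance = 14
K=5 nearest neighbors: classes = [1, 0, 0, 1, 1]
Votes for class 1: 3 / 5
Majority vote => class 1

1


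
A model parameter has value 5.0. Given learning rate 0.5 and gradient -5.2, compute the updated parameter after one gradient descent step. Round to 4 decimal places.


w_new = w_old - lr * gradient
= 5.0 - 0.5 * -5.2
= 5.0 - (-2.6)
= 7.6000

7.6000


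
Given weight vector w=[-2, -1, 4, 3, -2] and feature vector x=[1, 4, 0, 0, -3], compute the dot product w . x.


Element-wise products:
-2 * 1 = -2
-1 * 4 = -4
4 * 0 = 0
3 * 0 = 0
-2 * -3 = 6
Sum = -2 + -4 + 0 + 0 + 6
= 0

0


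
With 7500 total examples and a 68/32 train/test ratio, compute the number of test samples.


Train samples = 7500 * 68% = 5100
Test samples = 7500 - 5100
= 2400

2400


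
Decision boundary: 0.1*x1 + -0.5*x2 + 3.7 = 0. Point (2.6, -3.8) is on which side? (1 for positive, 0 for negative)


Compute 0.1 * 2.6 + -0.5 * -3.8 + 3.7
= 0.26 + 1.9 + 3.7
= 5.86
Since 5.86 >= 0, the point is on the positive side.

1


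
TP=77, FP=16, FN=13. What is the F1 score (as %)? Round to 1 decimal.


Precision = TP / (TP + FP) = 77 / 93 = 0.828
Recall = TP / (TP + FN) = 77 / 90 = 0.8556
F1 = 2 * P * R / (P + R)
= 2 * 0.828 * 0.8556 / (0.828 + 0.8556)
= 1.4167 / 1.6835
= 0.8415
As percentage: 84.2%

84.2


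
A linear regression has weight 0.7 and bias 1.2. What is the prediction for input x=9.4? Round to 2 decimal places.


y = 0.7 * 9.4 + (1.2)
= 6.58 + (1.2)
= 7.78

7.78


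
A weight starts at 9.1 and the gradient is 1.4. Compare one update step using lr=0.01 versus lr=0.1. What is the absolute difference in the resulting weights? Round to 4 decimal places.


With lr=0.01: w_new = 9.1 - 0.01 * 1.4 = 9.086
With lr=0.1: w_new = 9.1 - 0.1 * 1.4 = 8.96
Absolute difference = |9.086 - 8.96|
= 0.1260

0.1260


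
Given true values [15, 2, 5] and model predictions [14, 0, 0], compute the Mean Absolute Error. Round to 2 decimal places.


Absolute errors: [1, 2, 5]
Sum of absolute errors = 8
MAE = 8 / 3 = 2.67

2.67


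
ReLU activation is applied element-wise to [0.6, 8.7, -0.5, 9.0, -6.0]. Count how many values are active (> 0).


ReLU(x) = max(0, x) for each element:
ReLU(0.6) = 0.6
ReLU(8.7) = 8.7
ReLU(-0.5) = 0
ReLU(9.0) = 9.0
ReLU(-6.0) = 0
Active neurons (>0): 3

3


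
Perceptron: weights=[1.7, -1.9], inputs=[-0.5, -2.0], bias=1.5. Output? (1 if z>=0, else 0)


z = w . x + b
= 1.7*-0.5 + -1.9*-2.0 + 1.5
= -0.85 + 3.8 + 1.5
= 2.95 + 1.5
= 4.45
Since z = 4.45 >= 0, output = 1

1


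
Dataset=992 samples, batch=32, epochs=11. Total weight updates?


Iterations per epoch = 992 / 32 = 31
Total updates = iterations_per_epoch * epochs
= 31 * 11
= 341

341


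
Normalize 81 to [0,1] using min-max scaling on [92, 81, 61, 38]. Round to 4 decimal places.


Min = 38, Max = 92
Range = 92 - 38 = 54
Scaled = (x - min) / (max - min)
= (81 - 38) / 54
= 43 / 54
= 0.7963

0.7963


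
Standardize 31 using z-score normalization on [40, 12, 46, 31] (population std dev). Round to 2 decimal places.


Mean = (40 + 12 + 46 + 31) / 4 = 32.25
Variance = sum((x_i - mean)^2) / n = 165.1875
Std = sqrt(165.1875) = 12.8525
Z = (x - mean) / std
= (31 - 32.25) / 12.8525
= -1.25 / 12.8525
= -0.10

-0.10


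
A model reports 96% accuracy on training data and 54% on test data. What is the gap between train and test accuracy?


Gap = train_accuracy - test_accuracy
= 96 - 54
= 42%
This large gap strongly indicates overfitting.

42


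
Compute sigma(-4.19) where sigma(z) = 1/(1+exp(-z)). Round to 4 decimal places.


sigmoid(z) = 1 / (1 + exp(-z))
exp(-(-4.19)) = exp(4.19) = 66.0228
1 + 66.0228 = 67.0228
1 / 67.0228 = 0.0149

0.0149


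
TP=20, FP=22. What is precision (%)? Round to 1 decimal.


Precision = TP / (TP + FP) * 100
= 20 / (20 + 22)
= 20 / 42
= 0.4762
= 47.6%

47.6


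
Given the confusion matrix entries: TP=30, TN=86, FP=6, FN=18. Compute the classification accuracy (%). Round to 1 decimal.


Accuracy = (TP + TN) / (TP + TN + FP + FN) * 100
= (30 + 86) / (30 + 86 + 6 + 18)
= 116 / 140
= 0.8286
= 82.9%

82.9


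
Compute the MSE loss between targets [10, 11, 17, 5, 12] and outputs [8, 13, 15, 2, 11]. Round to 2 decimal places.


Differences: [2, -2, 2, 3, 1]
Squared errors: [4, 4, 4, 9, 1]
Sum of squared errors = 22
MSE = 22 / 5 = 4.40

4.40


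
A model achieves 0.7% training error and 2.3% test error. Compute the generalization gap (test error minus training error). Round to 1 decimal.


Generalization gap = test_error - train_error
= 2.3 - 0.7
= 1.6%
A small gap suggests good generalization.

1.6


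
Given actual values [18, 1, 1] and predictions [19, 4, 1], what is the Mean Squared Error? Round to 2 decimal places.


Differences: [-1, -3, 0]
Squared errors: [1, 9, 0]
Sum of squared errors = 10
MSE = 10 / 3 = 3.33

3.33


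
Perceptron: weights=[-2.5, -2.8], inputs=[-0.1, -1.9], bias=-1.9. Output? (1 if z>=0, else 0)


z = w . x + b
= -2.5*-0.1 + -2.8*-1.9 + -1.9
= 0.25 + 5.32 + -1.9
= 5.57 + -1.9
= 3.67
Since z = 3.67 >= 0, output = 1

1


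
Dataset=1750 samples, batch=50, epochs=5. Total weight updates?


Iterations per epoch = 1750 / 50 = 35
Total updates = iterations_per_epoch * epochs
= 35 * 5
= 175

175


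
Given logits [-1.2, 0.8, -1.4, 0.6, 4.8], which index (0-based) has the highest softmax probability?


Softmax is a monotonic transformation, so it preserves the argmax.
We need to find the index of the maximum logit.
Index 0: -1.2
Index 1: 0.8
Index 2: -1.4
Index 3: 0.6
Index 4: 4.8
Maximum logit = 4.8 at index 4

4


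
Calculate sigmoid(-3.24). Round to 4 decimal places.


sigmoid(z) = 1 / (1 + exp(-z))
exp(-(-3.24)) = exp(3.24) = 25.5337
1 + 25.5337 = 26.5337
1 / 26.5337 = 0.0377

0.0377


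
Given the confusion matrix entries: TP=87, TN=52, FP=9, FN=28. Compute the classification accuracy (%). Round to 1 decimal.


Accuracy = (TP + TN) / (TP + TN + FP + FN) * 100
= (87 + 52) / (87 + 52 + 9 + 28)
= 139 / 176
= 0.7898
= 79.0%

79.0


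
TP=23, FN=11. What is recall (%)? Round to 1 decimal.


Recall = TP / (TP + FN) * 100
= 23 / (23 + 11)
= 23 / 34
= 0.6765
= 67.6%

67.6


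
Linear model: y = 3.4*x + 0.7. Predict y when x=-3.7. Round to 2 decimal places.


y = 3.4 * -3.7 + (0.7)
= -12.58 + (0.7)
= -11.88

-11.88


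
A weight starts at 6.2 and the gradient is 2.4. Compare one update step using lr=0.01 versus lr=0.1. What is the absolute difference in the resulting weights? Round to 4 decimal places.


With lr=0.01: w_new = 6.2 - 0.01 * 2.4 = 6.176
With lr=0.1: w_new = 6.2 - 0.1 * 2.4 = 5.96
Absolute difference = |6.176 - 5.96|
= 0.2160

0.2160


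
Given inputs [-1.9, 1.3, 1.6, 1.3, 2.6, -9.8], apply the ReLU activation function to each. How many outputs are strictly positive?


ReLU(x) = max(0, x) for each element:
ReLU(-1.9) = 0
ReLU(1.3) = 1.3
ReLU(1.6) = 1.6
ReLU(1.3) = 1.3
ReLU(2.6) = 2.6
ReLU(-9.8) = 0
Active neurons (>0): 4

4


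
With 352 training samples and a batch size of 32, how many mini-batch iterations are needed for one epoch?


Iterations per epoch = dataset_size / batch_size
= 352 / 32
= 11

11


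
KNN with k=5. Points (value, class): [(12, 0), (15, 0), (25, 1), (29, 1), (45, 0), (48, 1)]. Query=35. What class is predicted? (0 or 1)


Distances from query 35:
Point 29 (class 1): distance = 6
Point 45 (class 0): distance = 10
Point 25 (class 1): distance = 10
Point 48 (class 1): distance = 13
Point 15 (class 0): distance = 20
K=5 nearest neighbors: classes = [1, 0, 1, 1, 0]
Votes for class 1: 3 / 5
Majority vote => class 1

1


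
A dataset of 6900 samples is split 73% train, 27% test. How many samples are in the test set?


Train samples = 6900 * 73% = 5037
Test samples = 6900 - 5037
= 1863

1863


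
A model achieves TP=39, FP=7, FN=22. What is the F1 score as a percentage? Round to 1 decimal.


Precision = TP / (TP + FP) = 39 / 46 = 0.8478
Recall = TP / (TP + FN) = 39 / 61 = 0.6393
F1 = 2 * P * R / (P + R)
= 2 * 0.8478 * 0.6393 / (0.8478 + 0.6393)
= 1.0841 / 1.4872
= 0.729
As percentage: 72.9%

72.9


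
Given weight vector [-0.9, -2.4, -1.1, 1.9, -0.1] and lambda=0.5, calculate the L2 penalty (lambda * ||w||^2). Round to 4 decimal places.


Squaring each weight:
(-0.9)^2 = 0.81
(-2.4)^2 = 5.76
(-1.1)^2 = 1.21
1.9^2 = 3.61
(-0.1)^2 = 0.01
Sum of squares = 11.4
Penalty = 0.5 * 11.4 = 5.7000

5.7000


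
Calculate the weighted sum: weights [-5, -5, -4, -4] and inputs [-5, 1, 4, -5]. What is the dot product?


Element-wise products:
-5 * -5 = 25
-5 * 1 = -5
-4 * 4 = -16
-4 * -5 = 20
Sum = 25 + -5 + -16 + 20
= 24

24


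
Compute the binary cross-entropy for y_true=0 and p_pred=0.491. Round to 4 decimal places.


For y=0: Loss = -log(1-p)
= -log(1 - 0.491)
= -log(0.509)
= -(-0.6753)
= 0.6753

0.6753


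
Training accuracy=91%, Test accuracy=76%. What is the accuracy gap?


Gap = train_accuracy - test_accuracy
= 91 - 76
= 15%
This gap suggests the model is overfitting.

15


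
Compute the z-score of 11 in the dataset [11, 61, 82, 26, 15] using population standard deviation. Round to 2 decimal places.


Mean = (11 + 61 + 82 + 26 + 15) / 5 = 39.0
Variance = sum((x_i - mean)^2) / n = 772.4
Std = sqrt(772.4) = 27.7921
Z = (x - mean) / std
= (11 - 39.0) / 27.7921
= -28.0 / 27.7921
= -1.01

-1.01


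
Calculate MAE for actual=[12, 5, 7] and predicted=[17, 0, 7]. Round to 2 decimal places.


Absolute errors: [5, 5, 0]
Sum of absolute errors = 10
MAE = 10 / 3 = 3.33

3.33


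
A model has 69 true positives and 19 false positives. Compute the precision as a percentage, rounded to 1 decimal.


Precision = TP / (TP + FP) * 100
= 69 / (69 + 19)
= 69 / 88
= 0.7841
= 78.4%

78.4


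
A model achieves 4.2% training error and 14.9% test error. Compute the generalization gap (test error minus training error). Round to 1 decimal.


Generalization gap = test_error - train_error
= 14.9 - 4.2
= 10.7%
A large gap suggests overfitting.

10.7


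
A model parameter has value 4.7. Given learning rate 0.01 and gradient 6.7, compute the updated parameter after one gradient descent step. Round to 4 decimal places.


w_new = w_old - lr * gradient
= 4.7 - 0.01 * 6.7
= 4.7 - (0.067)
= 4.6330

4.6330


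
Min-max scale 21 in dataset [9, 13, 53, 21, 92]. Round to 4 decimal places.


Min = 9, Max = 92
Range = 92 - 9 = 83
Scaled = (x - min) / (max - min)
= (21 - 9) / 83
= 12 / 83
= 0.1446

0.1446
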